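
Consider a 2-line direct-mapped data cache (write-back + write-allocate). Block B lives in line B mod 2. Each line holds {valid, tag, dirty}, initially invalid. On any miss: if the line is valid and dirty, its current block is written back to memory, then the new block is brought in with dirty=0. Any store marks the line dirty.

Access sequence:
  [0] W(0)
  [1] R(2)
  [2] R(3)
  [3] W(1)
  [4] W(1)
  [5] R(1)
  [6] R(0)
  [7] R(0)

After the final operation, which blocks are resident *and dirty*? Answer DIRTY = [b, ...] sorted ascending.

0: W B0 → L0 miss [D]
1: R B2 → L0 miss wb→B0 [-]
2: R B3 → L1 miss [-]
3: W B1 → L1 miss [D]
4: W B1 → L1 hit [D]
5: R B1 → L1 hit [D]
6: R B0 → L0 miss [-]
7: R B0 → L0 hit [-]

DIRTY = [1]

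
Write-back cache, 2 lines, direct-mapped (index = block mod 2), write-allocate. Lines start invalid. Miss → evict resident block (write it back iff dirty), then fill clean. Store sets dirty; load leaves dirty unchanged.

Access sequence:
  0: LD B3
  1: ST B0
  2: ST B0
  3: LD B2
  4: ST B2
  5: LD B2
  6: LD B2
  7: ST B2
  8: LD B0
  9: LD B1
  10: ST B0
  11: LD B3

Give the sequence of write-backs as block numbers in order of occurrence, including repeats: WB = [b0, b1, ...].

  0 | R B3 → L1 miss [-]
  1 | W B0 → L0 miss [D]
  2 | W B0 → L0 hit [D]
  3 | R B2 → L0 miss wb→B0 [-]
  4 | W B2 → L0 hit [D]
  5 | R B2 → L0 hit [D]
  6 | R B2 → L0 hit [D]
  7 | W B2 → L0 hit [D]
  8 | R B0 → L0 miss wb→B2 [-]
  9 | R B1 → L1 miss [-]
  10 | W B0 → L0 hit [D]
  11 | R B3 → L1 miss [-]

WB = [0, 2]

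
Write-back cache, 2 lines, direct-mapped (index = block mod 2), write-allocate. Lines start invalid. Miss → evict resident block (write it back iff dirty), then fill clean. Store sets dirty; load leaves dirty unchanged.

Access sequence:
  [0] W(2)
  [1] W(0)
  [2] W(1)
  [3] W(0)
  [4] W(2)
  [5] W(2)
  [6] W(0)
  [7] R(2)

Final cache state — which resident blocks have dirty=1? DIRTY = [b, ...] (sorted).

DIRTY = [1]

0: W B2 → L0 miss [D]
1: W B0 → L0 miss wb→B2 [D]
2: W B1 → L1 miss [D]
3: W B0 → L0 hit [D]
4: W B2 → L0 miss wb→B0 [D]
5: W B2 → L0 hit [D]
6: W B0 → L0 miss wb→B2 [D]
7: R B2 → L0 miss wb→B0 [-]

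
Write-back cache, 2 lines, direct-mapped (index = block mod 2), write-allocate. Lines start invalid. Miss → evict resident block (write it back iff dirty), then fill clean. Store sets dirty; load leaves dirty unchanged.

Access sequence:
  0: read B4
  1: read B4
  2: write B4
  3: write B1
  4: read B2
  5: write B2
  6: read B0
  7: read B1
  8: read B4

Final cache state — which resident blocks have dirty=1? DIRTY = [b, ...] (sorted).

DIRTY = [1]

0: R B4 → L0 miss [-]
1: R B4 → L0 hit [-]
2: W B4 → L0 hit [D]
3: W B1 → L1 miss [D]
4: R B2 → L0 miss wb→B4 [-]
5: W B2 → L0 hit [D]
6: R B0 → L0 miss wb→B2 [-]
7: R B1 → L1 hit [D]
8: R B4 → L0 miss [-]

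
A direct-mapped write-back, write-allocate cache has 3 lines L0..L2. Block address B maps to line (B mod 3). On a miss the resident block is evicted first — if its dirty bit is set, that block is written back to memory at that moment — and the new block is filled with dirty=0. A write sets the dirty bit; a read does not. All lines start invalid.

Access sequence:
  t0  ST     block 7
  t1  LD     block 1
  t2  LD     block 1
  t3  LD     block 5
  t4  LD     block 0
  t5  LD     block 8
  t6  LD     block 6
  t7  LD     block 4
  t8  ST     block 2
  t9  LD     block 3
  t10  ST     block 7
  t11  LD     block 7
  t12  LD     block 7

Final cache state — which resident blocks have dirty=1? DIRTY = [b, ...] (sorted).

DIRTY = [2, 7]

  0 | W B7 → L1 miss [D]
  1 | R B1 → L1 miss wb→B7 [-]
  2 | R B1 → L1 hit [-]
  3 | R B5 → L2 miss [-]
  4 | R B0 → L0 miss [-]
  5 | R B8 → L2 miss [-]
  6 | R B6 → L0 miss [-]
  7 | R B4 → L1 miss [-]
  8 | W B2 → L2 miss [D]
  9 | R B3 → L0 miss [-]
  10 | W B7 → L1 miss [D]
  11 | R B7 → L1 hit [D]
  12 | R B7 → L1 hit [D]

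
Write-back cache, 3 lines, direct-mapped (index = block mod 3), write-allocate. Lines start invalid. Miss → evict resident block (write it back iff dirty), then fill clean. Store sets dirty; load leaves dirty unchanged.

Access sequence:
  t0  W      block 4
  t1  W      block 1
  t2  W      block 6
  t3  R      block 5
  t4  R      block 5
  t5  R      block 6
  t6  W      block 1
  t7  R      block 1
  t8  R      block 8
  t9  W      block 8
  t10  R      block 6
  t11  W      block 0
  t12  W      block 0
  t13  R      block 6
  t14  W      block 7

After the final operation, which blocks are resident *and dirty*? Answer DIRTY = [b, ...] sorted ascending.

0: W B4 → L1 miss [D]
1: W B1 → L1 miss wb→B4 [D]
2: W B6 → L0 miss [D]
3: R B5 → L2 miss [-]
4: R B5 → L2 hit [-]
5: R B6 → L0 hit [D]
6: W B1 → L1 hit [D]
7: R B1 → L1 hit [D]
8: R B8 → L2 miss [-]
9: W B8 → L2 hit [D]
10: R B6 → L0 hit [D]
11: W B0 → L0 miss wb→B6 [D]
12: W B0 → L0 hit [D]
13: R B6 → L0 miss wb→B0 [-]
14: W B7 → L1 miss wb→B1 [D]

DIRTY = [7, 8]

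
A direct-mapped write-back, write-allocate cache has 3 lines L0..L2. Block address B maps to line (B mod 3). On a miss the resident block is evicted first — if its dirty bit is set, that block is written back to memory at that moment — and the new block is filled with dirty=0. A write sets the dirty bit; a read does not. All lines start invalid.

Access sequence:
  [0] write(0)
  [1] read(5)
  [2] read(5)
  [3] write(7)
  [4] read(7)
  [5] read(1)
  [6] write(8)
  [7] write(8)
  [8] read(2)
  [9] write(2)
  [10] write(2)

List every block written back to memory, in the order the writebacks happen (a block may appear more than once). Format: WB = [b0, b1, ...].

WB = [7, 8]

0: W B0 -> L0 miss  d=D]
1: R B5 -> L2 miss  d=-]
2: R B5 -> L2 hit  d=-]
3: W B7 -> L1 miss  d=D]
4: R B7 -> L1 hit  d=D]
5: R B1 -> L1 miss wb->B7  d=-]
6: W B8 -> L2 miss  d=D]
7: W B8 -> L2 hit  d=D]
8: R B2 -> L2 miss wb->B8  d=-]
9: W B2 -> L2 hit  d=D]
10: W B2 -> L2 hit  d=D]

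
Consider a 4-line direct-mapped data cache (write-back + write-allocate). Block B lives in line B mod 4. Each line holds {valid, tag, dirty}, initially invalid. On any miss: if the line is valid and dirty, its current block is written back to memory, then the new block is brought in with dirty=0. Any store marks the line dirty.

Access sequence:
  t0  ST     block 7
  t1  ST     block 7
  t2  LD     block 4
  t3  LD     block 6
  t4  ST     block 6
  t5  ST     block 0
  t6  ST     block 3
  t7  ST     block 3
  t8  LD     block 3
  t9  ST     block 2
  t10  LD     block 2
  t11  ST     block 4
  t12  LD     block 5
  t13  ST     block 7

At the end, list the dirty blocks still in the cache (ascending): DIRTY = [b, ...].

DIRTY = [2, 4, 7]

0: W B7 → L3 miss [D]
1: W B7 → L3 hit [D]
2: R B4 → L0 miss [-]
3: R B6 → L2 miss [-]
4: W B6 → L2 hit [D]
5: W B0 → L0 miss [D]
6: W B3 → L3 miss wb→B7 [D]
7: W B3 → L3 hit [D]
8: R B3 → L3 hit [D]
9: W B2 → L2 miss wb→B6 [D]
10: R B2 → L2 hit [D]
11: W B4 → L0 miss wb→B0 [D]
12: R B5 → L1 miss [-]
13: W B7 → L3 miss wb→B3 [D]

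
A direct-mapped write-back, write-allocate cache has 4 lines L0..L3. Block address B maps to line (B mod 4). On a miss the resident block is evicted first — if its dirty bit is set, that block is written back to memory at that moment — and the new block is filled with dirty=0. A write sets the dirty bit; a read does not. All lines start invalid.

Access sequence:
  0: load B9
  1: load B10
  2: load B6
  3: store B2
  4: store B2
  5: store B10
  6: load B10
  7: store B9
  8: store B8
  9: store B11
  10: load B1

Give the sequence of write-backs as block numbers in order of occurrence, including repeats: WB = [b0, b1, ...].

0: R B9 → L1 miss [-]
1: R B10 → L2 miss [-]
2: R B6 → L2 miss [-]
3: W B2 → L2 miss [D]
4: W B2 → L2 hit [D]
5: W B10 → L2 miss wb→B2 [D]
6: R B10 → L2 hit [D]
7: W B9 → L1 hit [D]
8: W B8 → L0 miss [D]
9: W B11 → L3 miss [D]
10: R B1 → L1 miss wb→B9 [-]

WB = [2, 9]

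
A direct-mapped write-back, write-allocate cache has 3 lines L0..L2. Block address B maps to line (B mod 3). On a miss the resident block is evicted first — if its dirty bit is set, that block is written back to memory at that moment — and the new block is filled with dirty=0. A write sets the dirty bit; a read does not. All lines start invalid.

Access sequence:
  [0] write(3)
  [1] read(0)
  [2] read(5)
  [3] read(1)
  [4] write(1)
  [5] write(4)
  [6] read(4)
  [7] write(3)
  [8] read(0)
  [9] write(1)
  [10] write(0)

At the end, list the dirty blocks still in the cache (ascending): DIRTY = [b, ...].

DIRTY = [0, 1]

0: W B3 → L0 miss [D]
1: R B0 → L0 miss wb→B3 [-]
2: R B5 → L2 miss [-]
3: R B1 → L1 miss [-]
4: W B1 → L1 hit [D]
5: W B4 → L1 miss wb→B1 [D]
6: R B4 → L1 hit [D]
7: W B3 → L0 miss [D]
8: R B0 → L0 miss wb→B3 [-]
9: W B1 → L1 miss wb→B4 [D]
10: W B0 → L0 hit [D]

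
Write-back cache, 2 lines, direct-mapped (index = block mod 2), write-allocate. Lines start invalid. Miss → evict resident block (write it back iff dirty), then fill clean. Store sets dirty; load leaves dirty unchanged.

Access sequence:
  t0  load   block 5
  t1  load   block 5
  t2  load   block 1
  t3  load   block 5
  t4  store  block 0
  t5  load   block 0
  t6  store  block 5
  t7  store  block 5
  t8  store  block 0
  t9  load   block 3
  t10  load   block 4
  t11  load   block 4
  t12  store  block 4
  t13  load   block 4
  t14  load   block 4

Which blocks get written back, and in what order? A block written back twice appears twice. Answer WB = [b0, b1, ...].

WB = [5, 0]

0: R B5 -> L1 miss  d=-]
1: R B5 -> L1 hit  d=-]
2: R B1 -> L1 miss  d=-]
3: R B5 -> L1 miss  d=-]
4: W B0 -> L0 miss  d=D]
5: R B0 -> L0 hit  d=D]
6: W B5 -> L1 hit  d=D]
7: W B5 -> L1 hit  d=D]
8: W B0 -> L0 hit  d=D]
9: R B3 -> L1 miss wb->B5  d=-]
10: R B4 -> L0 miss wb->B0  d=-]
11: R B4 -> L0 hit  d=-]
12: W B4 -> L0 hit  d=D]
13: R B4 -> L0 hit  d=D]
14: R B4 -> L0 hit  d=D]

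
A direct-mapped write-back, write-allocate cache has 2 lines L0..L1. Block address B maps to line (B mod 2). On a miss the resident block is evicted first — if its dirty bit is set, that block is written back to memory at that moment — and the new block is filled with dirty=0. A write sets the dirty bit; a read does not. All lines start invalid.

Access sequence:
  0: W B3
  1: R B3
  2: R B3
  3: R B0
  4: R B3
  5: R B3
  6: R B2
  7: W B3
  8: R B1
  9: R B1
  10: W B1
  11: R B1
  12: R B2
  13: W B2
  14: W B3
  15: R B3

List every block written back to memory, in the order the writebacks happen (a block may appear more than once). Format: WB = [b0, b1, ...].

  0 | W B3 → L1 miss [D]
  1 | R B3 → L1 hit [D]
  2 | R B3 → L1 hit [D]
  3 | R B0 → L0 miss [-]
  4 | R B3 → L1 hit [D]
  5 | R B3 → L1 hit [D]
  6 | R B2 → L0 miss [-]
  7 | W B3 → L1 hit [D]
  8 | R B1 → L1 miss wb→B3 [-]
  9 | R B1 → L1 hit [-]
  10 | W B1 → L1 hit [D]
  11 | R B1 → L1 hit [D]
  12 | R B2 → L0 hit [-]
  13 | W B2 → L0 hit [D]
  14 | W B3 → L1 miss wb→B1 [D]
  15 | R B3 → L1 hit [D]

WB = [3, 1]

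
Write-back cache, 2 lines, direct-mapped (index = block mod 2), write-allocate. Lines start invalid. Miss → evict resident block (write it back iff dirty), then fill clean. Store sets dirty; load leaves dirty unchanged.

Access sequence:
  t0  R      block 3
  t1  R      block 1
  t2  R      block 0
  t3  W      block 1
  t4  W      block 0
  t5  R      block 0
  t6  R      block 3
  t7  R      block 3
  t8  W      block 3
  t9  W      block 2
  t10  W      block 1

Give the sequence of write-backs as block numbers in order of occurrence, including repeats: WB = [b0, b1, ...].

WB = [1, 0, 3]

  0 | R B3 → L1 miss [-]
  1 | R B1 → L1 miss [-]
  2 | R B0 → L0 miss [-]
  3 | W B1 → L1 hit [D]
  4 | W B0 → L0 hit [D]
  5 | R B0 → L0 hit [D]
  6 | R B3 → L1 miss wb→B1 [-]
  7 | R B3 → L1 hit [-]
  8 | W B3 → L1 hit [D]
  9 | W B2 → L0 miss wb→B0 [D]
  10 | W B1 → L1 miss wb→B3 [D]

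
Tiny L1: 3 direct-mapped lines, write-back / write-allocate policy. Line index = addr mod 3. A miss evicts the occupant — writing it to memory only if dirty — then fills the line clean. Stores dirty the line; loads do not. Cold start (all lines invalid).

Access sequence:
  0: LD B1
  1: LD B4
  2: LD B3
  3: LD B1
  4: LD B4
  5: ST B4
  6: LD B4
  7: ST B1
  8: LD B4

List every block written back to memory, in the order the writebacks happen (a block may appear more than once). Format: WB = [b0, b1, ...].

WB = [4, 1]

  0 | R B1 → L1 miss [-]
  1 | R B4 → L1 miss [-]
  2 | R B3 → L0 miss [-]
  3 | R B1 → L1 miss [-]
  4 | R B4 → L1 miss [-]
  5 | W B4 → L1 hit [D]
  6 | R B4 → L1 hit [D]
  7 | W B1 → L1 miss wb→B4 [D]
  8 | R B4 → L1 miss wb→B1 [-]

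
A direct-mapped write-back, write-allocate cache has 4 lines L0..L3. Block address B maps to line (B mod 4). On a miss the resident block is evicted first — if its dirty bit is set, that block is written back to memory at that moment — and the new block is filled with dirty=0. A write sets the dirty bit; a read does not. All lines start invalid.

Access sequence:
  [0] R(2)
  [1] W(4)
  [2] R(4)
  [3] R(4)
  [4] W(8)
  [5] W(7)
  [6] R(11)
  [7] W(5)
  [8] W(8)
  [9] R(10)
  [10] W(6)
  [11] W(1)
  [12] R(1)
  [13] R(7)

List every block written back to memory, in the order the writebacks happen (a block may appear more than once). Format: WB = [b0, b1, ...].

WB = [4, 7, 5]

  0 | R B2 → L2 miss [-]
  1 | W B4 → L0 miss [D]
  2 | R B4 → L0 hit [D]
  3 | R B4 → L0 hit [D]
  4 | W B8 → L0 miss wb→B4 [D]
  5 | W B7 → L3 miss [D]
  6 | R B11 → L3 miss wb→B7 [-]
  7 | W B5 → L1 miss [D]
  8 | W B8 → L0 hit [D]
  9 | R B10 → L2 miss [-]
  10 | W B6 → L2 miss [D]
  11 | W B1 → L1 miss wb→B5 [D]
  12 | R B1 → L1 hit [D]
  13 | R B7 → L3 miss [-]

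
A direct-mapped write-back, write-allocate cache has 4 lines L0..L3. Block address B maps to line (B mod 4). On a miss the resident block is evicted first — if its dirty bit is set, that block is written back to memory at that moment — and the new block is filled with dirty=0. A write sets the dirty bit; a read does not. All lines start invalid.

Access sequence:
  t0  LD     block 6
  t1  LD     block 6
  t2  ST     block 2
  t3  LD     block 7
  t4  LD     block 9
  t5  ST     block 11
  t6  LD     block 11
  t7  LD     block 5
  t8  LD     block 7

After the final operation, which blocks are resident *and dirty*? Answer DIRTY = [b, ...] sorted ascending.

0: R B6 -> L2 miss  d=-]
1: R B6 -> L2 hit  d=-]
2: W B2 -> L2 miss  d=D]
3: R B7 -> L3 miss  d=-]
4: R B9 -> L1 miss  d=-]
5: W B11 -> L3 miss  d=D]
6: R B11 -> L3 hit  d=D]
7: R B5 -> L1 miss  d=-]
8: R B7 -> L3 miss wb->B11  d=-]

DIRTY = [2]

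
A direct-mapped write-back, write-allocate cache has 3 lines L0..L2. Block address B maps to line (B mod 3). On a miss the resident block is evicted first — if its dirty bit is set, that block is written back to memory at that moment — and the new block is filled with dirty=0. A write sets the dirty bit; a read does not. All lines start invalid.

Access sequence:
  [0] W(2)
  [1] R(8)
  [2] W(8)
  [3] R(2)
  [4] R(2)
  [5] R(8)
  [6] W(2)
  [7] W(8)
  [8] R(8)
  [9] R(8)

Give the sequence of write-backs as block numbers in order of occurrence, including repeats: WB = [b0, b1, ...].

  0 | W B2 → L2 miss [D]
  1 | R B8 → L2 miss wb→B2 [-]
  2 | W B8 → L2 hit [D]
  3 | R B2 → L2 miss wb→B8 [-]
  4 | R B2 → L2 hit [-]
  5 | R B8 → L2 miss [-]
  6 | W B2 → L2 miss [D]
  7 | W B8 → L2 miss wb→B2 [D]
  8 | R B8 → L2 hit [D]
  9 | R B8 → L2 hit [D]

WB = [2, 8, 2]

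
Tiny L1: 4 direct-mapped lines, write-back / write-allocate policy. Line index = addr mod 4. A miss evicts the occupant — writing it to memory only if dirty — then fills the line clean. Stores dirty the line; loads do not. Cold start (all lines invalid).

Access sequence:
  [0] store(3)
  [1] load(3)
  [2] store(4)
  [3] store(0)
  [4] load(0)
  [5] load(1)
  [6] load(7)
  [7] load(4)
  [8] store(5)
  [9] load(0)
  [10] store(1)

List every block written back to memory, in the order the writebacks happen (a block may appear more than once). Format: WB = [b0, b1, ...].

WB = [4, 3, 0, 5]

  0 | W B3 → L3 miss [D]
  1 | R B3 → L3 hit [D]
  2 | W B4 → L0 miss [D]
  3 | W B0 → L0 miss wb→B4 [D]
  4 | R B0 → L0 hit [D]
  5 | R B1 → L1 miss [-]
  6 | R B7 → L3 miss wb→B3 [-]
  7 | R B4 → L0 miss wb→B0 [-]
  8 | W B5 → L1 miss [D]
  9 | R B0 → L0 miss [-]
  10 | W B1 → L1 miss wb→B5 [D]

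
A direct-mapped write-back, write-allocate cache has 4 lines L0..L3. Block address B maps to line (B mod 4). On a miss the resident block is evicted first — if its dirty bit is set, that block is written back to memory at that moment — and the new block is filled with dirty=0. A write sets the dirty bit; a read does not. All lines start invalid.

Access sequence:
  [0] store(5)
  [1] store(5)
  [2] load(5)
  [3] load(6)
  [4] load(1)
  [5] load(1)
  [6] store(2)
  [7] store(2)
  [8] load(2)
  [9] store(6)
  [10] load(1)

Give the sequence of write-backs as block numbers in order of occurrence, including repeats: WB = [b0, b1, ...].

0: W B5 -> L1 miss  d=D]
1: W B5 -> L1 hit  d=D]
2: R B5 -> L1 hit  d=D]
3: R B6 -> L2 miss  d=-]
4: R B1 -> L1 miss wb->B5  d=-]
5: R B1 -> L1 hit  d=-]
6: W B2 -> L2 miss  d=D]
7: W B2 -> L2 hit  d=D]
8: R B2 -> L2 hit  d=D]
9: W B6 -> L2 miss wb->B2  d=D]
10: R B1 -> L1 hit  d=-]

WB = [5, 2]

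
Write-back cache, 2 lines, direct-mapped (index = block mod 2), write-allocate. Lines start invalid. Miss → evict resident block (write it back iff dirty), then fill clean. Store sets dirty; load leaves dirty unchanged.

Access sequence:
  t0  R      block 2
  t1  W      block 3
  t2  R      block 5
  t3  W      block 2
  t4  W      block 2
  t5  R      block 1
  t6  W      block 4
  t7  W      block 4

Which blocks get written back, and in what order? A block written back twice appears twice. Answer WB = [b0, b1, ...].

0: R B2 -> L0 miss  d=-]
1: W B3 -> L1 miss  d=D]
2: R B5 -> L1 miss wb->B3  d=-]
3: W B2 -> L0 hit  d=D]
4: W B2 -> L0 hit  d=D]
5: R B1 -> L1 miss  d=-]
6: W B4 -> L0 miss wb->B2  d=D]
7: W B4 -> L0 hit  d=D]

WB = [3, 2]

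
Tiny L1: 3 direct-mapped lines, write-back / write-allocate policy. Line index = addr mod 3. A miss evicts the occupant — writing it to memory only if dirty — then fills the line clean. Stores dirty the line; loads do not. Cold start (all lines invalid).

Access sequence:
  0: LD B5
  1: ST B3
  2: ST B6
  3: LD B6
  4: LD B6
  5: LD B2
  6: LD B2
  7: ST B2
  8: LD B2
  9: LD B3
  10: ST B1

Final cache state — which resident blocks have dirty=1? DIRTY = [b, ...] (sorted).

0: R B5 → L2 miss [-]
1: W B3 → L0 miss [D]
2: W B6 → L0 miss wb→B3 [D]
3: R B6 → L0 hit [D]
4: R B6 → L0 hit [D]
5: R B2 → L2 miss [-]
6: R B2 → L2 hit [-]
7: W B2 → L2 hit [D]
8: R B2 → L2 hit [D]
9: R B3 → L0 miss wb→B6 [-]
10: W B1 → L1 miss [D]

DIRTY = [1, 2]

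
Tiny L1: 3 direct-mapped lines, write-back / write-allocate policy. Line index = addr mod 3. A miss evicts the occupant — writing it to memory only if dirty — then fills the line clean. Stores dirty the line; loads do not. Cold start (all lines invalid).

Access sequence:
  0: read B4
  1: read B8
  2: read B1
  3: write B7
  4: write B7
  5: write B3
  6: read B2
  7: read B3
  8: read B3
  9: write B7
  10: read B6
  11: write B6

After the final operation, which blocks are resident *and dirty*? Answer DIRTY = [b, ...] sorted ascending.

DIRTY = [6, 7]

0: R B4 -> L1 miss  d=-]
1: R B8 -> L2 miss  d=-]
2: R B1 -> L1 miss  d=-]
3: W B7 -> L1 miss  d=D]
4: W B7 -> L1 hit  d=D]
5: W B3 -> L0 miss  d=D]
6: R B2 -> L2 miss  d=-]
7: R B3 -> L0 hit  d=D]
8: R B3 -> L0 hit  d=D]
9: W B7 -> L1 hit  d=D]
10: R B6 -> L0 miss wb->B3  d=-]
11: W B6 -> L0 hit  d=D]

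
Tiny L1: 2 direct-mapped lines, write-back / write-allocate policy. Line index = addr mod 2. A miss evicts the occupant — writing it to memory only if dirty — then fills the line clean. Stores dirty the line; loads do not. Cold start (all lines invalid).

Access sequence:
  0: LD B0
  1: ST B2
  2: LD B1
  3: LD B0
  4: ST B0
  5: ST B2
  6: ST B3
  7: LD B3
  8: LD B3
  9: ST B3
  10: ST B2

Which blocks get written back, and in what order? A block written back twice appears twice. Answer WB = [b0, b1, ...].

WB = [2, 0]

0: R B0 -> L0 miss  d=-]
1: W B2 -> L0 miss  d=D]
2: R B1 -> L1 miss  d=-]
3: R B0 -> L0 miss wb->B2  d=-]
4: W B0 -> L0 hit  d=D]
5: W B2 -> L0 miss wb->B0  d=D]
6: W B3 -> L1 miss  d=D]
7: R B3 -> L1 hit  d=D]
8: R B3 -> L1 hit  d=D]
9: W B3 -> L1 hit  d=D]
10: W B2 -> L0 hit  d=D]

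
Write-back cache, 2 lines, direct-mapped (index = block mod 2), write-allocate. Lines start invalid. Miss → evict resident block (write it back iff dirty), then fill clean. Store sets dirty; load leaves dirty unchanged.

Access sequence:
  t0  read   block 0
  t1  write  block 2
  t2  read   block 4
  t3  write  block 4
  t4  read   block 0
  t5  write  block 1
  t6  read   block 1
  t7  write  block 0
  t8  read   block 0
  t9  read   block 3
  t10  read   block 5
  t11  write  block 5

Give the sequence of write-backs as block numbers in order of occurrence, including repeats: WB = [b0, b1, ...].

WB = [2, 4, 1]

  0 | R B0 → L0 miss [-]
  1 | W B2 → L0 miss [D]
  2 | R B4 → L0 miss wb→B2 [-]
  3 | W B4 → L0 hit [D]
  4 | R B0 → L0 miss wb→B4 [-]
  5 | W B1 → L1 miss [D]
  6 | R B1 → L1 hit [D]
  7 | W B0 → L0 hit [D]
  8 | R B0 → L0 hit [D]
  9 | R B3 → L1 miss wb→B1 [-]
  10 | R B5 → L1 miss [-]
  11 | W B5 → L1 hit [D]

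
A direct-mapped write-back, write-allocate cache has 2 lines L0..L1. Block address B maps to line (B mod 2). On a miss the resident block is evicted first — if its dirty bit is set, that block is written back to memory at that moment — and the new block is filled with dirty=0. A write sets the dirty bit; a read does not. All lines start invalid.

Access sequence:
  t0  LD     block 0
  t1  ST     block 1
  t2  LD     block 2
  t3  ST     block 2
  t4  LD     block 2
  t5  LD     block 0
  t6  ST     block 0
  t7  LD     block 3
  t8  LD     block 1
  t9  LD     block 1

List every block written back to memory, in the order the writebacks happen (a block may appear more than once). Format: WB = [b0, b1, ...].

WB = [2, 1]

0: R B0 → L0 miss [-]
1: W B1 → L1 miss [D]
2: R B2 → L0 miss [-]
3: W B2 → L0 hit [D]
4: R B2 → L0 hit [D]
5: R B0 → L0 miss wb→B2 [-]
6: W B0 → L0 hit [D]
7: R B3 → L1 miss wb→B1 [-]
8: R B1 → L1 miss [-]
9: R B1 → L1 hit [-]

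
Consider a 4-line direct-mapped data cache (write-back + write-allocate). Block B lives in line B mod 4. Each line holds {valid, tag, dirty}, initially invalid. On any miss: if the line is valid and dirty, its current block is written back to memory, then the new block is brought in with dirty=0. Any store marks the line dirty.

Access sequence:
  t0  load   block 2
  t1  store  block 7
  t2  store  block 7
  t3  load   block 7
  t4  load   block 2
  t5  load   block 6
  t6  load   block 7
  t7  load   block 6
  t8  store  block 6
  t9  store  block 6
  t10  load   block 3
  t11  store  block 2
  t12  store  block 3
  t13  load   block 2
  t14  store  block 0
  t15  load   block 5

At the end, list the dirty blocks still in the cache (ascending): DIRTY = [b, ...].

0: R B2 -> L2 miss  d=-]
1: W B7 -> L3 miss  d=D]
2: W B7 -> L3 hit  d=D]
3: R B7 -> L3 hit  d=D]
4: R B2 -> L2 hit  d=-]
5: R B6 -> L2 miss  d=-]
6: R B7 -> L3 hit  d=D]
7: R B6 -> L2 hit  d=-]
8: W B6 -> L2 hit  d=D]
9: W B6 -> L2 hit  d=D]
10: R B3 -> L3 miss wb->B7  d=-]
11: W B2 -> L2 miss wb->B6  d=D]
12: W B3 -> L3 hit  d=D]
13: R B2 -> L2 hit  d=D]
14: W B0 -> L0 miss  d=D]
15: R B5 -> L1 miss  d=-]

DIRTY = [0, 2, 3]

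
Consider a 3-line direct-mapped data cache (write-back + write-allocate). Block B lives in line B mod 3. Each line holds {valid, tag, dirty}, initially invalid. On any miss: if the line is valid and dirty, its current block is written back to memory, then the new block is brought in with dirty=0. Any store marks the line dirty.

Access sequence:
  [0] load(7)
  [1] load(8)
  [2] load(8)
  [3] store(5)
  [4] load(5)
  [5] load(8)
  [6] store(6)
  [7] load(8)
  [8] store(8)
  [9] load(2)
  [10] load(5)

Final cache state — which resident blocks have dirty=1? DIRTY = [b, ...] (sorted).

DIRTY = [6]

0: R B7 -> L1 miss  d=-]
1: R B8 -> L2 miss  d=-]
2: R B8 -> L2 hit  d=-]
3: W B5 -> L2 miss  d=D]
4: R B5 -> L2 hit  d=D]
5: R B8 -> L2 miss wb->B5  d=-]
6: W B6 -> L0 miss  d=D]
7: R B8 -> L2 hit  d=-]
8: W B8 -> L2 hit  d=D]
9: R B2 -> L2 miss wb->B8  d=-]
10: R B5 -> L2 miss  d=-]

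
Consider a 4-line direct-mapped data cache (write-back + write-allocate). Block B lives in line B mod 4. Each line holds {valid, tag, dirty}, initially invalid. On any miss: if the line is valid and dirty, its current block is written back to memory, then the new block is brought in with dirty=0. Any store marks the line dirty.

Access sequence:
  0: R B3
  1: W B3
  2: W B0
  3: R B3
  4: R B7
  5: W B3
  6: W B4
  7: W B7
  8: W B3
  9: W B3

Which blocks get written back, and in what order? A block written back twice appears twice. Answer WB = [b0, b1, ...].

0: R B3 -> L3 miss  d=-]
1: W B3 -> L3 hit  d=D]
2: W B0 -> L0 miss  d=D]
3: R B3 -> L3 hit  d=D]
4: R B7 -> L3 miss wb->B3  d=-]
5: W B3 -> L3 miss  d=D]
6: W B4 -> L0 miss wb->B0  d=D]
7: W B7 -> L3 miss wb->B3  d=D]
8: W B3 -> L3 miss wb->B7  d=D]
9: W B3 -> L3 hit  d=D]

WB = [3, 0, 3, 7]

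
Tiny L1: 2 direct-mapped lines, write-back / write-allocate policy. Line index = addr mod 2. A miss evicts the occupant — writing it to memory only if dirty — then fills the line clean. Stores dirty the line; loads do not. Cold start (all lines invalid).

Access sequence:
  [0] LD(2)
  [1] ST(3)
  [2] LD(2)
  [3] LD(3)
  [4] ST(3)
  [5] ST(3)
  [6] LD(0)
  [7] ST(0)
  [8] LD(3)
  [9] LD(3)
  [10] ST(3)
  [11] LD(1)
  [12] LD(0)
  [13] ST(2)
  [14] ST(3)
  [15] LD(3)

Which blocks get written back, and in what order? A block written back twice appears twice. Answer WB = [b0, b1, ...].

WB = [3, 0]

0: R B2 → L0 miss [-]
1: W B3 → L1 miss [D]
2: R B2 → L0 hit [-]
3: R B3 → L1 hit [D]
4: W B3 → L1 hit [D]
5: W B3 → L1 hit [D]
6: R B0 → L0 miss [-]
7: W B0 → L0 hit [D]
8: R B3 → L1 hit [D]
9: R B3 → L1 hit [D]
10: W B3 → L1 hit [D]
11: R B1 → L1 miss wb→B3 [-]
12: R B0 → L0 hit [D]
13: W B2 → L0 miss wb→B0 [D]
14: W B3 → L1 miss [D]
15: R B3 → L1 hit [D]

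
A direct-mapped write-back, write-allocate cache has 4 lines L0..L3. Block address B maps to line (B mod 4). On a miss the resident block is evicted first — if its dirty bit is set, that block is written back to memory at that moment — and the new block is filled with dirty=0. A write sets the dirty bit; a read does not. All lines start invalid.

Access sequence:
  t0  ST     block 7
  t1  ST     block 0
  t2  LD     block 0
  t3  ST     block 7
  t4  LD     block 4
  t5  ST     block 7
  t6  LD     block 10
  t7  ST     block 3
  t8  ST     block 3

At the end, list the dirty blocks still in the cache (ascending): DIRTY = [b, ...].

0: W B7 → L3 miss [D]
1: W B0 → L0 miss [D]
2: R B0 → L0 hit [D]
3: W B7 → L3 hit [D]
4: R B4 → L0 miss wb→B0 [-]
5: W B7 → L3 hit [D]
6: R B10 → L2 miss [-]
7: W B3 → L3 miss wb→B7 [D]
8: W B3 → L3 hit [D]

DIRTY = [3]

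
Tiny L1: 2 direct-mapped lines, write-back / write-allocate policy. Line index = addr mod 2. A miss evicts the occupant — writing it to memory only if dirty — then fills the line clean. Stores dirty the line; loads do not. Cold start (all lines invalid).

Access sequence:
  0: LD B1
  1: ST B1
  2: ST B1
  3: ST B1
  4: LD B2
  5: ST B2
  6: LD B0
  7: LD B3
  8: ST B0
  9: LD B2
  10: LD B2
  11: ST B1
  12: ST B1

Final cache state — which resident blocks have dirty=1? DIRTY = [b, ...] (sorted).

DIRTY = [1]

0: R B1 -> L1 miss  d=-]
1: W B1 -> L1 hit  d=D]
2: W B1 -> L1 hit  d=D]
3: W B1 -> L1 hit  d=D]
4: R B2 -> L0 miss  d=-]
5: W B2 -> L0 hit  d=D]
6: R B0 -> L0 miss wb->B2  d=-]
7: R B3 -> L1 miss wb->B1  d=-]
8: W B0 -> L0 hit  d=D]
9: R B2 -> L0 miss wb->B0  d=-]
10: R B2 -> L0 hit  d=-]
11: W B1 -> L1 miss  d=D]
12: W B1 -> L1 hit  d=D]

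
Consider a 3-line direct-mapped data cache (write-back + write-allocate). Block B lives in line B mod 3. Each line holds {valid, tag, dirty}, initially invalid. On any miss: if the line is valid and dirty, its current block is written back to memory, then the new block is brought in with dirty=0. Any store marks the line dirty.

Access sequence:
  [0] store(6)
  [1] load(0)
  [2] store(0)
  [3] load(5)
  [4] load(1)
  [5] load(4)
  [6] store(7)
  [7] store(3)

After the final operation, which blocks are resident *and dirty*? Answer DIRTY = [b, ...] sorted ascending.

DIRTY = [3, 7]

0: W B6 -> L0 miss  d=D]
1: R B0 -> L0 miss wb->B6  d=-]
2: W B0 -> L0 hit  d=D]
3: R B5 -> L2 miss  d=-]
4: R B1 -> L1 miss  d=-]
5: R B4 -> L1 miss  d=-]
6: W B7 -> L1 miss  d=D]
7: W B3 -> L0 miss wb->B0  d=D]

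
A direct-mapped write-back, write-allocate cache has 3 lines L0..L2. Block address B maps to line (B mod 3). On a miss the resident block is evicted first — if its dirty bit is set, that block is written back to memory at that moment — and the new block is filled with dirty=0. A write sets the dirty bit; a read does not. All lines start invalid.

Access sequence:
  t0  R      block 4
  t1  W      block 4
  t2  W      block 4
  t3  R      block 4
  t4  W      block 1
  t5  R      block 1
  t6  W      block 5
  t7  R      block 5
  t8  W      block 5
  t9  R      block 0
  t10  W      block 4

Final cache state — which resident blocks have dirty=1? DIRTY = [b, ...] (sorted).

DIRTY = [4, 5]

  0 | R B4 → L1 miss [-]
  1 | W B4 → L1 hit [D]
  2 | W B4 → L1 hit [D]
  3 | R B4 → L1 hit [D]
  4 | W B1 → L1 miss wb→B4 [D]
  5 | R B1 → L1 hit [D]
  6 | W B5 → L2 miss [D]
  7 | R B5 → L2 hit [D]
  8 | W B5 → L2 hit [D]
  9 | R B0 → L0 miss [-]
  10 | W B4 → L1 miss wb→B1 [D]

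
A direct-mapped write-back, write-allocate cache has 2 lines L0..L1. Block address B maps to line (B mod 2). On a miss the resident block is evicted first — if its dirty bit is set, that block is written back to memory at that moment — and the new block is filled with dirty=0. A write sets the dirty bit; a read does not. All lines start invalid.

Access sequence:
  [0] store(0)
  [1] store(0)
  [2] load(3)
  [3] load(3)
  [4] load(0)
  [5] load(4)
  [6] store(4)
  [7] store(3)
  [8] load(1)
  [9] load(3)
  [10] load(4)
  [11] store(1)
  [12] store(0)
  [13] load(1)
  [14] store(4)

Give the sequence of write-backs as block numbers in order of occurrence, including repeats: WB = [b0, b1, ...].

WB = [0, 3, 4, 0]

0: W B0 -> L0 miss  d=D]
1: W B0 -> L0 hit  d=D]
2: R B3 -> L1 miss  d=-]
3: R B3 -> L1 hit  d=-]
4: R B0 -> L0 hit  d=D]
5: R B4 -> L0 miss wb->B0  d=-]
6: W B4 -> L0 hit  d=D]
7: W B3 -> L1 hit  d=D]
8: R B1 -> L1 miss wb->B3  d=-]
9: R B3 -> L1 miss  d=-]
10: R B4 -> L0 hit  d=D]
11: W B1 -> L1 miss  d=D]
12: W B0 -> L0 miss wb->B4  d=D]
13: R B1 -> L1 hit  d=D]
14: W B4 -> L0 miss wb->B0  d=D]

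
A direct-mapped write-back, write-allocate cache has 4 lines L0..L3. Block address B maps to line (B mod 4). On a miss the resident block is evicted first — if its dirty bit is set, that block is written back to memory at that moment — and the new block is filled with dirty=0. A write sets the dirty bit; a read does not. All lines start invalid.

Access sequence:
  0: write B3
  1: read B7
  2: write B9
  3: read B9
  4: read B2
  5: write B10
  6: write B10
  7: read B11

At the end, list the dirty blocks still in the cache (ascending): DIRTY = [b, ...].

DIRTY = [9, 10]

  0 | W B3 → L3 miss [D]
  1 | R B7 → L3 miss wb→B3 [-]
  2 | W B9 → L1 miss [D]
  3 | R B9 → L1 hit [D]
  4 | R B2 → L2 miss [-]
  5 | W B10 → L2 miss [D]
  6 | W B10 → L2 hit [D]
  7 | R B11 → L3 miss [-]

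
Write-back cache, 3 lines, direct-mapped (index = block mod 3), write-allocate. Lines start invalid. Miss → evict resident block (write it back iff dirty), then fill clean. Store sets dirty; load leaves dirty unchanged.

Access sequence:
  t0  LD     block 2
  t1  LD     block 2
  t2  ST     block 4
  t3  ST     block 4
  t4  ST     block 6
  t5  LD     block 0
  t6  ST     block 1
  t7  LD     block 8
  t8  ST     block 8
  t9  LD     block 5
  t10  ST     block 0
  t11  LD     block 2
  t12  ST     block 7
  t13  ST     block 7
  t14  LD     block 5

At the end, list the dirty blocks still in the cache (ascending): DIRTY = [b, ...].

0: R B2 -> L2 miss  d=-]
1: R B2 -> L2 hit  d=-]
2: W B4 -> L1 miss  d=D]
3: W B4 -> L1 hit  d=D]
4: W B6 -> L0 miss  d=D]
5: R B0 -> L0 miss wb->B6  d=-]
6: W B1 -> L1 miss wb->B4  d=D]
7: R B8 -> L2 miss  d=-]
8: W B8 -> L2 hit  d=D]
9: R B5 -> L2 miss wb->B8  d=-]
10: W B0 -> L0 hit  d=D]
11: R B2 -> L2 miss  d=-]
12: W B7 -> L1 miss wb->B1  d=D]
13: W B7 -> L1 hit  d=D]
14: R B5 -> L2 miss  d=-]

DIRTY = [0, 7]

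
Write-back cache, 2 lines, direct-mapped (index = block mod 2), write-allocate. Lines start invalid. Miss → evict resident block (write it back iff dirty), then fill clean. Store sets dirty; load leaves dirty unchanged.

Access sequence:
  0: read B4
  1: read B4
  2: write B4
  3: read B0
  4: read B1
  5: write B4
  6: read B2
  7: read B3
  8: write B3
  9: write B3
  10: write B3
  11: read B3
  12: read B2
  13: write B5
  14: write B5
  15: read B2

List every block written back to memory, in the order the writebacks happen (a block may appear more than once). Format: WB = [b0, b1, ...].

0: R B4 -> L0 miss  d=-]
1: R B4 -> L0 hit  d=-]
2: W B4 -> L0 hit  d=D]
3: R B0 -> L0 miss wb->B4  d=-]
4: R B1 -> L1 miss  d=-]
5: W B4 -> L0 miss  d=D]
6: R B2 -> L0 miss wb->B4  d=-]
7: R B3 -> L1 miss  d=-]
8: W B3 -> L1 hit  d=D]
9: W B3 -> L1 hit  d=D]
10: W B3 -> L1 hit  d=D]
11: R B3 -> L1 hit  d=D]
12: R B2 -> L0 hit  d=-]
13: W B5 -> L1 miss wb->B3  d=D]
14: W B5 -> L1 hit  d=D]
15: R B2 -> L0 hit  d=-]

WB = [4, 4, 3]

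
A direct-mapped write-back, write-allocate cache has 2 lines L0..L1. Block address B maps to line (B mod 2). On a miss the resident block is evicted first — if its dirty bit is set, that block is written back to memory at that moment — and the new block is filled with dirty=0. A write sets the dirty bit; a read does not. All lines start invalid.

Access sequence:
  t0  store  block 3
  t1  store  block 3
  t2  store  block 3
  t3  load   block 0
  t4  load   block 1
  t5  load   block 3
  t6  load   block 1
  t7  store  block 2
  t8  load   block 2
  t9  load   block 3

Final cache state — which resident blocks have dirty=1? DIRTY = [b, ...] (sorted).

DIRTY = [2]

  0 | W B3 → L1 miss [D]
  1 | W B3 → L1 hit [D]
  2 | W B3 → L1 hit [D]
  3 | R B0 → L0 miss [-]
  4 | R B1 → L1 miss wb→B3 [-]
  5 | R B3 → L1 miss [-]
  6 | R B1 → L1 miss [-]
  7 | W B2 → L0 miss [D]
  8 | R B2 → L0 hit [D]
  9 | R B3 → L1 miss [-]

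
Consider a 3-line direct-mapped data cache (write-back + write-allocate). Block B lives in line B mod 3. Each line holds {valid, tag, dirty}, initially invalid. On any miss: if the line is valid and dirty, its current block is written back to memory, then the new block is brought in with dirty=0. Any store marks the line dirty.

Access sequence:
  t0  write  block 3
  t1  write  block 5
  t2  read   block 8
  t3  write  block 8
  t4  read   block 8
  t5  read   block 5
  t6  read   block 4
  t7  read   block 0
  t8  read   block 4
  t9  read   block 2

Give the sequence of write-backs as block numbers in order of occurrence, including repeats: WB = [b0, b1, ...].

WB = [5, 8, 3]

  0 | W B3 → L0 miss [D]
  1 | W B5 → L2 miss [D]
  2 | R B8 → L2 miss wb→B5 [-]
  3 | W B8 → L2 hit [D]
  4 | R B8 → L2 hit [D]
  5 | R B5 → L2 miss wb→B8 [-]
  6 | R B4 → L1 miss [-]
  7 | R B0 → L0 miss wb→B3 [-]
  8 | R B4 → L1 hit [-]
  9 | R B2 → L2 miss [-]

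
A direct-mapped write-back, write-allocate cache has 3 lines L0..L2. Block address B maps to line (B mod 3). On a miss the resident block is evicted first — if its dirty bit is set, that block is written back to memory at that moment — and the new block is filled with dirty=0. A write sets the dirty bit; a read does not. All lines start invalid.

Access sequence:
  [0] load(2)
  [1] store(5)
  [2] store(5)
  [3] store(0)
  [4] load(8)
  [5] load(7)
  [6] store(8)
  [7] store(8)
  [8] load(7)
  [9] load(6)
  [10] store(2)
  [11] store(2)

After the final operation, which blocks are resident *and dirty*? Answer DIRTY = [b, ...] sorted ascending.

DIRTY = [2]

0: R B2 → L2 miss [-]
1: W B5 → L2 miss [D]
2: W B5 → L2 hit [D]
3: W B0 → L0 miss [D]
4: R B8 → L2 miss wb→B5 [-]
5: R B7 → L1 miss [-]
6: W B8 → L2 hit [D]
7: W B8 → L2 hit [D]
8: R B7 → L1 hit [-]
9: R B6 → L0 miss wb→B0 [-]
10: W B2 → L2 miss wb→B8 [D]
11: W B2 → L2 hit [D]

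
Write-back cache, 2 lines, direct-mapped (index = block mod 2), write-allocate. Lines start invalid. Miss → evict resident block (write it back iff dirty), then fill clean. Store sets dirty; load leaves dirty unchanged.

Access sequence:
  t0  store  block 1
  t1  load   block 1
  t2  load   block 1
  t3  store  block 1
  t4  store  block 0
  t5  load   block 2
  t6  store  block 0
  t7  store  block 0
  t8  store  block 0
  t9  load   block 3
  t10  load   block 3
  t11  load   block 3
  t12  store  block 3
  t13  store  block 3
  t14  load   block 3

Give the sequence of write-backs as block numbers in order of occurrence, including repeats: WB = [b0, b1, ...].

WB = [0, 1]

  0 | W B1 → L1 miss [D]
  1 | R B1 → L1 hit [D]
  2 | R B1 → L1 hit [D]
  3 | W B1 → L1 hit [D]
  4 | W B0 → L0 miss [D]
  5 | R B2 → L0 miss wb→B0 [-]
  6 | W B0 → L0 miss [D]
  7 | W B0 → L0 hit [D]
  8 | W B0 → L0 hit [D]
  9 | R B3 → L1 miss wb→B1 [-]
  10 | R B3 → L1 hit [-]
  11 | R B3 → L1 hit [-]
  12 | W B3 → L1 hit [D]
  13 | W B3 → L1 hit [D]
  14 | R B3 → L1 hit [D]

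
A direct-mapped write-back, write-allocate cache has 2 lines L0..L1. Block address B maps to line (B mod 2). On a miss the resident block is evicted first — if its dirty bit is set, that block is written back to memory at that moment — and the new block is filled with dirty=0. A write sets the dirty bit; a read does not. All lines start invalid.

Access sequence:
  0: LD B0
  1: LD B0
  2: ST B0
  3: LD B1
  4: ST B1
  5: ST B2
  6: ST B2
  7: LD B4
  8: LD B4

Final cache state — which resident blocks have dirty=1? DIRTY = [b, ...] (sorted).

0: R B0 → L0 miss [-]
1: R B0 → L0 hit [-]
2: W B0 → L0 hit [D]
3: R B1 → L1 miss [-]
4: W B1 → L1 hit [D]
5: W B2 → L0 miss wb→B0 [D]
6: W B2 → L0 hit [D]
7: R B4 → L0 miss wb→B2 [-]
8: R B4 → L0 hit [-]

DIRTY = [1]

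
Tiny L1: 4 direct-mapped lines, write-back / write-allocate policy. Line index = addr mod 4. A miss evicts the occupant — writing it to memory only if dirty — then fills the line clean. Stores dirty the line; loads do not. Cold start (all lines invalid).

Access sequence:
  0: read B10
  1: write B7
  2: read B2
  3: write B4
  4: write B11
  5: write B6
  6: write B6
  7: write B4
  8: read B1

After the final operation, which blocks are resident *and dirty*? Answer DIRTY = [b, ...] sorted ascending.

0: R B10 → L2 miss [-]
1: W B7 → L3 miss [D]
2: R B2 → L2 miss [-]
3: W B4 → L0 miss [D]
4: W B11 → L3 miss wb→B7 [D]
5: W B6 → L2 miss [D]
6: W B6 → L2 hit [D]
7: W B4 → L0 hit [D]
8: R B1 → L1 miss [-]

DIRTY = [4, 6, 11]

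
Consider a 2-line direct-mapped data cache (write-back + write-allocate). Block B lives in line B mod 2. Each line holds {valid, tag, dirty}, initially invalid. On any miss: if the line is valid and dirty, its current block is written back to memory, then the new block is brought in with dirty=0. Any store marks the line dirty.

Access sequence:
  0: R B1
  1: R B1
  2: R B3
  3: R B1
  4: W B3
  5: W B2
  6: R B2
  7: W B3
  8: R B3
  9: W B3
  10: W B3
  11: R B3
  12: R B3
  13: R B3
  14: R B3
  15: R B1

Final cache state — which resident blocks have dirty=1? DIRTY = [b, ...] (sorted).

  0 | R B1 → L1 miss [-]
  1 | R B1 → L1 hit [-]
  2 | R B3 → L1 miss [-]
  3 | R B1 → L1 miss [-]
  4 | W B3 → L1 miss [D]
  5 | W B2 → L0 miss [D]
  6 | R B2 → L0 hit [D]
  7 | W B3 → L1 hit [D]
  8 | R B3 → L1 hit [D]
  9 | W B3 → L1 hit [D]
  10 | W B3 → L1 hit [D]
  11 | R B3 → L1 hit [D]
  12 | R B3 → L1 hit [D]
  13 | R B3 → L1 hit [D]
  14 | R B3 → L1 hit [D]
  15 | R B1 → L1 miss wb→B3 [-]

DIRTY = [2]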